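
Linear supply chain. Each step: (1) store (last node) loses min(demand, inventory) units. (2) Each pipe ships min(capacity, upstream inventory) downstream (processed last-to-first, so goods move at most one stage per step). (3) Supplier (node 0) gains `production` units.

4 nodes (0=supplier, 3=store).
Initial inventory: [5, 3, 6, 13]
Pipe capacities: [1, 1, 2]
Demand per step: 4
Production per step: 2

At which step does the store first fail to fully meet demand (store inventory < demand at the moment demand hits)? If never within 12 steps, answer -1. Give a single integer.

Step 1: demand=4,sold=4 ship[2->3]=2 ship[1->2]=1 ship[0->1]=1 prod=2 -> [6 3 5 11]
Step 2: demand=4,sold=4 ship[2->3]=2 ship[1->2]=1 ship[0->1]=1 prod=2 -> [7 3 4 9]
Step 3: demand=4,sold=4 ship[2->3]=2 ship[1->2]=1 ship[0->1]=1 prod=2 -> [8 3 3 7]
Step 4: demand=4,sold=4 ship[2->3]=2 ship[1->2]=1 ship[0->1]=1 prod=2 -> [9 3 2 5]
Step 5: demand=4,sold=4 ship[2->3]=2 ship[1->2]=1 ship[0->1]=1 prod=2 -> [10 3 1 3]
Step 6: demand=4,sold=3 ship[2->3]=1 ship[1->2]=1 ship[0->1]=1 prod=2 -> [11 3 1 1]
Step 7: demand=4,sold=1 ship[2->3]=1 ship[1->2]=1 ship[0->1]=1 prod=2 -> [12 3 1 1]
Step 8: demand=4,sold=1 ship[2->3]=1 ship[1->2]=1 ship[0->1]=1 prod=2 -> [13 3 1 1]
Step 9: demand=4,sold=1 ship[2->3]=1 ship[1->2]=1 ship[0->1]=1 prod=2 -> [14 3 1 1]
Step 10: demand=4,sold=1 ship[2->3]=1 ship[1->2]=1 ship[0->1]=1 prod=2 -> [15 3 1 1]
Step 11: demand=4,sold=1 ship[2->3]=1 ship[1->2]=1 ship[0->1]=1 prod=2 -> [16 3 1 1]
Step 12: demand=4,sold=1 ship[2->3]=1 ship[1->2]=1 ship[0->1]=1 prod=2 -> [17 3 1 1]
First stockout at step 6

6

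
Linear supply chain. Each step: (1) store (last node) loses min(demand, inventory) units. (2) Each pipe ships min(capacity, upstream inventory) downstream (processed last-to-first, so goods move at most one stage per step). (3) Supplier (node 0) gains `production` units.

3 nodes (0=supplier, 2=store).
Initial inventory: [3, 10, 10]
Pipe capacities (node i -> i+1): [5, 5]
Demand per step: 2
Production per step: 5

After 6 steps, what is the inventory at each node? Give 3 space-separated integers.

Step 1: demand=2,sold=2 ship[1->2]=5 ship[0->1]=3 prod=5 -> inv=[5 8 13]
Step 2: demand=2,sold=2 ship[1->2]=5 ship[0->1]=5 prod=5 -> inv=[5 8 16]
Step 3: demand=2,sold=2 ship[1->2]=5 ship[0->1]=5 prod=5 -> inv=[5 8 19]
Step 4: demand=2,sold=2 ship[1->2]=5 ship[0->1]=5 prod=5 -> inv=[5 8 22]
Step 5: demand=2,sold=2 ship[1->2]=5 ship[0->1]=5 prod=5 -> inv=[5 8 25]
Step 6: demand=2,sold=2 ship[1->2]=5 ship[0->1]=5 prod=5 -> inv=[5 8 28]

5 8 28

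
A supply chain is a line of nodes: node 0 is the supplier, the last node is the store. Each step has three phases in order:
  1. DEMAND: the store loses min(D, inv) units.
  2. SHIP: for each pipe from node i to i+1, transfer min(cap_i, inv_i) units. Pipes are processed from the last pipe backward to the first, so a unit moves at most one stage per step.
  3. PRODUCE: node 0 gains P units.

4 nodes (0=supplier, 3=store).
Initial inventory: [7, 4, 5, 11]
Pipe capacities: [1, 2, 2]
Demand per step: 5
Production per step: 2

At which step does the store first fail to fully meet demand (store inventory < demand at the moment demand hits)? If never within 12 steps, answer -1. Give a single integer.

Step 1: demand=5,sold=5 ship[2->3]=2 ship[1->2]=2 ship[0->1]=1 prod=2 -> [8 3 5 8]
Step 2: demand=5,sold=5 ship[2->3]=2 ship[1->2]=2 ship[0->1]=1 prod=2 -> [9 2 5 5]
Step 3: demand=5,sold=5 ship[2->3]=2 ship[1->2]=2 ship[0->1]=1 prod=2 -> [10 1 5 2]
Step 4: demand=5,sold=2 ship[2->3]=2 ship[1->2]=1 ship[0->1]=1 prod=2 -> [11 1 4 2]
Step 5: demand=5,sold=2 ship[2->3]=2 ship[1->2]=1 ship[0->1]=1 prod=2 -> [12 1 3 2]
Step 6: demand=5,sold=2 ship[2->3]=2 ship[1->2]=1 ship[0->1]=1 prod=2 -> [13 1 2 2]
Step 7: demand=5,sold=2 ship[2->3]=2 ship[1->2]=1 ship[0->1]=1 prod=2 -> [14 1 1 2]
Step 8: demand=5,sold=2 ship[2->3]=1 ship[1->2]=1 ship[0->1]=1 prod=2 -> [15 1 1 1]
Step 9: demand=5,sold=1 ship[2->3]=1 ship[1->2]=1 ship[0->1]=1 prod=2 -> [16 1 1 1]
Step 10: demand=5,sold=1 ship[2->3]=1 ship[1->2]=1 ship[0->1]=1 prod=2 -> [17 1 1 1]
Step 11: demand=5,sold=1 ship[2->3]=1 ship[1->2]=1 ship[0->1]=1 prod=2 -> [18 1 1 1]
Step 12: demand=5,sold=1 ship[2->3]=1 ship[1->2]=1 ship[0->1]=1 prod=2 -> [19 1 1 1]
First stockout at step 4

4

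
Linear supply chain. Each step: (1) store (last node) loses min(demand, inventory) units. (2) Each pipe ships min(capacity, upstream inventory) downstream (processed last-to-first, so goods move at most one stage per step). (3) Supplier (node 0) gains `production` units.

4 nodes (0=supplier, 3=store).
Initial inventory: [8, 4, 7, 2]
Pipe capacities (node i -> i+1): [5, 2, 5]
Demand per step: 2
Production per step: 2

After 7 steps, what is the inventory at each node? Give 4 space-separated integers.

Step 1: demand=2,sold=2 ship[2->3]=5 ship[1->2]=2 ship[0->1]=5 prod=2 -> inv=[5 7 4 5]
Step 2: demand=2,sold=2 ship[2->3]=4 ship[1->2]=2 ship[0->1]=5 prod=2 -> inv=[2 10 2 7]
Step 3: demand=2,sold=2 ship[2->3]=2 ship[1->2]=2 ship[0->1]=2 prod=2 -> inv=[2 10 2 7]
Step 4: demand=2,sold=2 ship[2->3]=2 ship[1->2]=2 ship[0->1]=2 prod=2 -> inv=[2 10 2 7]
Step 5: demand=2,sold=2 ship[2->3]=2 ship[1->2]=2 ship[0->1]=2 prod=2 -> inv=[2 10 2 7]
Step 6: demand=2,sold=2 ship[2->3]=2 ship[1->2]=2 ship[0->1]=2 prod=2 -> inv=[2 10 2 7]
Step 7: demand=2,sold=2 ship[2->3]=2 ship[1->2]=2 ship[0->1]=2 prod=2 -> inv=[2 10 2 7]

2 10 2 7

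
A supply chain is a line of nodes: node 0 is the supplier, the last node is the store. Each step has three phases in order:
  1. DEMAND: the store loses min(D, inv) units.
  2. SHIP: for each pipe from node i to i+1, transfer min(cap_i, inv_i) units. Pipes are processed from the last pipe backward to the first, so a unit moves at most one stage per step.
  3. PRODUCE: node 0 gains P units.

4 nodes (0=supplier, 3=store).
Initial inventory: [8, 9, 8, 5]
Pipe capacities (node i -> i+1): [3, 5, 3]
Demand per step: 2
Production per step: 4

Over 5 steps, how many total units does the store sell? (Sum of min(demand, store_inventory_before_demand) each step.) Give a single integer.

Answer: 10

Derivation:
Step 1: sold=2 (running total=2) -> [9 7 10 6]
Step 2: sold=2 (running total=4) -> [10 5 12 7]
Step 3: sold=2 (running total=6) -> [11 3 14 8]
Step 4: sold=2 (running total=8) -> [12 3 14 9]
Step 5: sold=2 (running total=10) -> [13 3 14 10]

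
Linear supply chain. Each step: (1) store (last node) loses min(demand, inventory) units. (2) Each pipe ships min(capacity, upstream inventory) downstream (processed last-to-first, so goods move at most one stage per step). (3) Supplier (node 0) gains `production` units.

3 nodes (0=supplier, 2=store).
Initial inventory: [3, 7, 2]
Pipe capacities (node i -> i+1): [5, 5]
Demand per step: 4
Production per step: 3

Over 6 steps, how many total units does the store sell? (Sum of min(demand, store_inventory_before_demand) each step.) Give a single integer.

Step 1: sold=2 (running total=2) -> [3 5 5]
Step 2: sold=4 (running total=6) -> [3 3 6]
Step 3: sold=4 (running total=10) -> [3 3 5]
Step 4: sold=4 (running total=14) -> [3 3 4]
Step 5: sold=4 (running total=18) -> [3 3 3]
Step 6: sold=3 (running total=21) -> [3 3 3]

Answer: 21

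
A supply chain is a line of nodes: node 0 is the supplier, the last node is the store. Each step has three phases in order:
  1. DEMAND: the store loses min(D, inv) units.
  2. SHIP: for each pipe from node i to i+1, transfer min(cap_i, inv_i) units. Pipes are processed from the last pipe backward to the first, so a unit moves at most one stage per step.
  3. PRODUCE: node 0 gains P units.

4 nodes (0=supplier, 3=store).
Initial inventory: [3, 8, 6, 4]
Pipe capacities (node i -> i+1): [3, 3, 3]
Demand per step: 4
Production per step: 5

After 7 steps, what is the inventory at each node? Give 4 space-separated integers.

Step 1: demand=4,sold=4 ship[2->3]=3 ship[1->2]=3 ship[0->1]=3 prod=5 -> inv=[5 8 6 3]
Step 2: demand=4,sold=3 ship[2->3]=3 ship[1->2]=3 ship[0->1]=3 prod=5 -> inv=[7 8 6 3]
Step 3: demand=4,sold=3 ship[2->3]=3 ship[1->2]=3 ship[0->1]=3 prod=5 -> inv=[9 8 6 3]
Step 4: demand=4,sold=3 ship[2->3]=3 ship[1->2]=3 ship[0->1]=3 prod=5 -> inv=[11 8 6 3]
Step 5: demand=4,sold=3 ship[2->3]=3 ship[1->2]=3 ship[0->1]=3 prod=5 -> inv=[13 8 6 3]
Step 6: demand=4,sold=3 ship[2->3]=3 ship[1->2]=3 ship[0->1]=3 prod=5 -> inv=[15 8 6 3]
Step 7: demand=4,sold=3 ship[2->3]=3 ship[1->2]=3 ship[0->1]=3 prod=5 -> inv=[17 8 6 3]

17 8 6 3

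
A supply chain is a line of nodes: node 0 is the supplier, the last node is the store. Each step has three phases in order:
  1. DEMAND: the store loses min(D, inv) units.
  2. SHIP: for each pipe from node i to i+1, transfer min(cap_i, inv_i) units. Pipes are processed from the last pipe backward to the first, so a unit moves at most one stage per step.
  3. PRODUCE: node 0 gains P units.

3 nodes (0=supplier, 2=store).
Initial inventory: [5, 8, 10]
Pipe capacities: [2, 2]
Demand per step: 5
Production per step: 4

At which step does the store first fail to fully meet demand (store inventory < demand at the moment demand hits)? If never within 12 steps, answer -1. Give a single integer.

Step 1: demand=5,sold=5 ship[1->2]=2 ship[0->1]=2 prod=4 -> [7 8 7]
Step 2: demand=5,sold=5 ship[1->2]=2 ship[0->1]=2 prod=4 -> [9 8 4]
Step 3: demand=5,sold=4 ship[1->2]=2 ship[0->1]=2 prod=4 -> [11 8 2]
Step 4: demand=5,sold=2 ship[1->2]=2 ship[0->1]=2 prod=4 -> [13 8 2]
Step 5: demand=5,sold=2 ship[1->2]=2 ship[0->1]=2 prod=4 -> [15 8 2]
Step 6: demand=5,sold=2 ship[1->2]=2 ship[0->1]=2 prod=4 -> [17 8 2]
Step 7: demand=5,sold=2 ship[1->2]=2 ship[0->1]=2 prod=4 -> [19 8 2]
Step 8: demand=5,sold=2 ship[1->2]=2 ship[0->1]=2 prod=4 -> [21 8 2]
Step 9: demand=5,sold=2 ship[1->2]=2 ship[0->1]=2 prod=4 -> [23 8 2]
Step 10: demand=5,sold=2 ship[1->2]=2 ship[0->1]=2 prod=4 -> [25 8 2]
Step 11: demand=5,sold=2 ship[1->2]=2 ship[0->1]=2 prod=4 -> [27 8 2]
Step 12: demand=5,sold=2 ship[1->2]=2 ship[0->1]=2 prod=4 -> [29 8 2]
First stockout at step 3

3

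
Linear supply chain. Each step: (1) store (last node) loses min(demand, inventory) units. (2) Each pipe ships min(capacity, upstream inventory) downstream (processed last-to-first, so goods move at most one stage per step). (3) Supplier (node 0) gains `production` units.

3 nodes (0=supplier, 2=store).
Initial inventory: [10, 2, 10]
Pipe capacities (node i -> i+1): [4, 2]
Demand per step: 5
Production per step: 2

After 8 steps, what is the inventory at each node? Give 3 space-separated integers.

Step 1: demand=5,sold=5 ship[1->2]=2 ship[0->1]=4 prod=2 -> inv=[8 4 7]
Step 2: demand=5,sold=5 ship[1->2]=2 ship[0->1]=4 prod=2 -> inv=[6 6 4]
Step 3: demand=5,sold=4 ship[1->2]=2 ship[0->1]=4 prod=2 -> inv=[4 8 2]
Step 4: demand=5,sold=2 ship[1->2]=2 ship[0->1]=4 prod=2 -> inv=[2 10 2]
Step 5: demand=5,sold=2 ship[1->2]=2 ship[0->1]=2 prod=2 -> inv=[2 10 2]
Step 6: demand=5,sold=2 ship[1->2]=2 ship[0->1]=2 prod=2 -> inv=[2 10 2]
Step 7: demand=5,sold=2 ship[1->2]=2 ship[0->1]=2 prod=2 -> inv=[2 10 2]
Step 8: demand=5,sold=2 ship[1->2]=2 ship[0->1]=2 prod=2 -> inv=[2 10 2]

2 10 2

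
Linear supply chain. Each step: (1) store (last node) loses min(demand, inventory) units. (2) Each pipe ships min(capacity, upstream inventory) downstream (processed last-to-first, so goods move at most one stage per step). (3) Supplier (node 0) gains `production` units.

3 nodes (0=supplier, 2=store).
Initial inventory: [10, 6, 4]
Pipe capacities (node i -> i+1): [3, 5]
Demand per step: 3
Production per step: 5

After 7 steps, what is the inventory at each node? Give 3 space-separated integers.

Step 1: demand=3,sold=3 ship[1->2]=5 ship[0->1]=3 prod=5 -> inv=[12 4 6]
Step 2: demand=3,sold=3 ship[1->2]=4 ship[0->1]=3 prod=5 -> inv=[14 3 7]
Step 3: demand=3,sold=3 ship[1->2]=3 ship[0->1]=3 prod=5 -> inv=[16 3 7]
Step 4: demand=3,sold=3 ship[1->2]=3 ship[0->1]=3 prod=5 -> inv=[18 3 7]
Step 5: demand=3,sold=3 ship[1->2]=3 ship[0->1]=3 prod=5 -> inv=[20 3 7]
Step 6: demand=3,sold=3 ship[1->2]=3 ship[0->1]=3 prod=5 -> inv=[22 3 7]
Step 7: demand=3,sold=3 ship[1->2]=3 ship[0->1]=3 prod=5 -> inv=[24 3 7]

24 3 7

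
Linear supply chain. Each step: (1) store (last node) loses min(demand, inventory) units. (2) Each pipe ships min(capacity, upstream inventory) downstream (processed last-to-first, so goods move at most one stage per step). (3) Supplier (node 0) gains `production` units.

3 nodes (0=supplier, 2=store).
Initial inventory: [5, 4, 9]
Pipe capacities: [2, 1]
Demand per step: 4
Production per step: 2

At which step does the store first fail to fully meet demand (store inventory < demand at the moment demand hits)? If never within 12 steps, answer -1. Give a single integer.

Step 1: demand=4,sold=4 ship[1->2]=1 ship[0->1]=2 prod=2 -> [5 5 6]
Step 2: demand=4,sold=4 ship[1->2]=1 ship[0->1]=2 prod=2 -> [5 6 3]
Step 3: demand=4,sold=3 ship[1->2]=1 ship[0->1]=2 prod=2 -> [5 7 1]
Step 4: demand=4,sold=1 ship[1->2]=1 ship[0->1]=2 prod=2 -> [5 8 1]
Step 5: demand=4,sold=1 ship[1->2]=1 ship[0->1]=2 prod=2 -> [5 9 1]
Step 6: demand=4,sold=1 ship[1->2]=1 ship[0->1]=2 prod=2 -> [5 10 1]
Step 7: demand=4,sold=1 ship[1->2]=1 ship[0->1]=2 prod=2 -> [5 11 1]
Step 8: demand=4,sold=1 ship[1->2]=1 ship[0->1]=2 prod=2 -> [5 12 1]
Step 9: demand=4,sold=1 ship[1->2]=1 ship[0->1]=2 prod=2 -> [5 13 1]
Step 10: demand=4,sold=1 ship[1->2]=1 ship[0->1]=2 prod=2 -> [5 14 1]
Step 11: demand=4,sold=1 ship[1->2]=1 ship[0->1]=2 prod=2 -> [5 15 1]
Step 12: demand=4,sold=1 ship[1->2]=1 ship[0->1]=2 prod=2 -> [5 16 1]
First stockout at step 3

3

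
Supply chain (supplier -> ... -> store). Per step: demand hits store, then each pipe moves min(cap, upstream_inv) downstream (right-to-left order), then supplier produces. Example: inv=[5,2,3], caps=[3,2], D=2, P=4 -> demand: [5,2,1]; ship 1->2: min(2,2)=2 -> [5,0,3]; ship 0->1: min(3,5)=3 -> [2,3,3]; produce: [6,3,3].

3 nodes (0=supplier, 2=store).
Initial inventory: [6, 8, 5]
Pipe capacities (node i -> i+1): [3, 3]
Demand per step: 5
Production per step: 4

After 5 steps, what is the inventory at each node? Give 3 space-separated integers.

Step 1: demand=5,sold=5 ship[1->2]=3 ship[0->1]=3 prod=4 -> inv=[7 8 3]
Step 2: demand=5,sold=3 ship[1->2]=3 ship[0->1]=3 prod=4 -> inv=[8 8 3]
Step 3: demand=5,sold=3 ship[1->2]=3 ship[0->1]=3 prod=4 -> inv=[9 8 3]
Step 4: demand=5,sold=3 ship[1->2]=3 ship[0->1]=3 prod=4 -> inv=[10 8 3]
Step 5: demand=5,sold=3 ship[1->2]=3 ship[0->1]=3 prod=4 -> inv=[11 8 3]

11 8 3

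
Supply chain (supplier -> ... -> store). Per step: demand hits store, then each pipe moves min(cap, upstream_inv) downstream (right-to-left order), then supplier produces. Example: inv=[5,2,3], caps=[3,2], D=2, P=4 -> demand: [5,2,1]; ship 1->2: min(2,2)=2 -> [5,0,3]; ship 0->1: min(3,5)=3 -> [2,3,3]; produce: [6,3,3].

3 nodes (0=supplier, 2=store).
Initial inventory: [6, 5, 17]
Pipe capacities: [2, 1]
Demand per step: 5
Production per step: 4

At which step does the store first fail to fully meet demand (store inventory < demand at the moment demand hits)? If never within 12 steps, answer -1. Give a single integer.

Step 1: demand=5,sold=5 ship[1->2]=1 ship[0->1]=2 prod=4 -> [8 6 13]
Step 2: demand=5,sold=5 ship[1->2]=1 ship[0->1]=2 prod=4 -> [10 7 9]
Step 3: demand=5,sold=5 ship[1->2]=1 ship[0->1]=2 prod=4 -> [12 8 5]
Step 4: demand=5,sold=5 ship[1->2]=1 ship[0->1]=2 prod=4 -> [14 9 1]
Step 5: demand=5,sold=1 ship[1->2]=1 ship[0->1]=2 prod=4 -> [16 10 1]
Step 6: demand=5,sold=1 ship[1->2]=1 ship[0->1]=2 prod=4 -> [18 11 1]
Step 7: demand=5,sold=1 ship[1->2]=1 ship[0->1]=2 prod=4 -> [20 12 1]
Step 8: demand=5,sold=1 ship[1->2]=1 ship[0->1]=2 prod=4 -> [22 13 1]
Step 9: demand=5,sold=1 ship[1->2]=1 ship[0->1]=2 prod=4 -> [24 14 1]
Step 10: demand=5,sold=1 ship[1->2]=1 ship[0->1]=2 prod=4 -> [26 15 1]
Step 11: demand=5,sold=1 ship[1->2]=1 ship[0->1]=2 prod=4 -> [28 16 1]
Step 12: demand=5,sold=1 ship[1->2]=1 ship[0->1]=2 prod=4 -> [30 17 1]
First stockout at step 5

5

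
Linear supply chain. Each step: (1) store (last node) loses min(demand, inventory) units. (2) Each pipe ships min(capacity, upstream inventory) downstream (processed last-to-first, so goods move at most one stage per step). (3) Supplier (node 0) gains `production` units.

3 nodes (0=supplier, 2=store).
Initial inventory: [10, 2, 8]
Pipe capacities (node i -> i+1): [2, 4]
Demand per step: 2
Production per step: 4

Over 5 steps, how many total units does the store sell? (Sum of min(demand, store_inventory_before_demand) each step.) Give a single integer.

Step 1: sold=2 (running total=2) -> [12 2 8]
Step 2: sold=2 (running total=4) -> [14 2 8]
Step 3: sold=2 (running total=6) -> [16 2 8]
Step 4: sold=2 (running total=8) -> [18 2 8]
Step 5: sold=2 (running total=10) -> [20 2 8]

Answer: 10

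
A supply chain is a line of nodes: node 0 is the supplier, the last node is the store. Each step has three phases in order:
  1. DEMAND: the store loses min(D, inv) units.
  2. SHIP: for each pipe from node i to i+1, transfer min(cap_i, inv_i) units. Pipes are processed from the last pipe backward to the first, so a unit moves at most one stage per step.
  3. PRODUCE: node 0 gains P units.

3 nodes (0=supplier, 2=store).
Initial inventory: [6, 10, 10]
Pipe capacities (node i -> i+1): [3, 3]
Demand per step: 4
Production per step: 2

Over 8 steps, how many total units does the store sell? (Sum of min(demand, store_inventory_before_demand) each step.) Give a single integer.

Step 1: sold=4 (running total=4) -> [5 10 9]
Step 2: sold=4 (running total=8) -> [4 10 8]
Step 3: sold=4 (running total=12) -> [3 10 7]
Step 4: sold=4 (running total=16) -> [2 10 6]
Step 5: sold=4 (running total=20) -> [2 9 5]
Step 6: sold=4 (running total=24) -> [2 8 4]
Step 7: sold=4 (running total=28) -> [2 7 3]
Step 8: sold=3 (running total=31) -> [2 6 3]

Answer: 31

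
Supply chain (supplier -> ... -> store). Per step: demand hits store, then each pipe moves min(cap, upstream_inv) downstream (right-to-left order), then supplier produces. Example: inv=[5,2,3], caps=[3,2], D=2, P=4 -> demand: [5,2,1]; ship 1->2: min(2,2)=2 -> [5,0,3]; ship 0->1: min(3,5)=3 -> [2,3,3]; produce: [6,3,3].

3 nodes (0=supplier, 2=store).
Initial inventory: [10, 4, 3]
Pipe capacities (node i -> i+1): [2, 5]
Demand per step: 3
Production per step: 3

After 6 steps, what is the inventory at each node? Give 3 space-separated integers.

Step 1: demand=3,sold=3 ship[1->2]=4 ship[0->1]=2 prod=3 -> inv=[11 2 4]
Step 2: demand=3,sold=3 ship[1->2]=2 ship[0->1]=2 prod=3 -> inv=[12 2 3]
Step 3: demand=3,sold=3 ship[1->2]=2 ship[0->1]=2 prod=3 -> inv=[13 2 2]
Step 4: demand=3,sold=2 ship[1->2]=2 ship[0->1]=2 prod=3 -> inv=[14 2 2]
Step 5: demand=3,sold=2 ship[1->2]=2 ship[0->1]=2 prod=3 -> inv=[15 2 2]
Step 6: demand=3,sold=2 ship[1->2]=2 ship[0->1]=2 prod=3 -> inv=[16 2 2]

16 2 2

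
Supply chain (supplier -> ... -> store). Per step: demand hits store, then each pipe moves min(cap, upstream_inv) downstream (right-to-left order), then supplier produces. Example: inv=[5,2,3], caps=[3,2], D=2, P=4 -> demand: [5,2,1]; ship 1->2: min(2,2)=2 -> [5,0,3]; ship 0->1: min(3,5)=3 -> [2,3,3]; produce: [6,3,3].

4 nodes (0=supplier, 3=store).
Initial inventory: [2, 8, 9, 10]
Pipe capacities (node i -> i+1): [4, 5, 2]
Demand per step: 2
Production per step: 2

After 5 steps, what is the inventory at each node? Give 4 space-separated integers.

Step 1: demand=2,sold=2 ship[2->3]=2 ship[1->2]=5 ship[0->1]=2 prod=2 -> inv=[2 5 12 10]
Step 2: demand=2,sold=2 ship[2->3]=2 ship[1->2]=5 ship[0->1]=2 prod=2 -> inv=[2 2 15 10]
Step 3: demand=2,sold=2 ship[2->3]=2 ship[1->2]=2 ship[0->1]=2 prod=2 -> inv=[2 2 15 10]
Step 4: demand=2,sold=2 ship[2->3]=2 ship[1->2]=2 ship[0->1]=2 prod=2 -> inv=[2 2 15 10]
Step 5: demand=2,sold=2 ship[2->3]=2 ship[1->2]=2 ship[0->1]=2 prod=2 -> inv=[2 2 15 10]

2 2 15 10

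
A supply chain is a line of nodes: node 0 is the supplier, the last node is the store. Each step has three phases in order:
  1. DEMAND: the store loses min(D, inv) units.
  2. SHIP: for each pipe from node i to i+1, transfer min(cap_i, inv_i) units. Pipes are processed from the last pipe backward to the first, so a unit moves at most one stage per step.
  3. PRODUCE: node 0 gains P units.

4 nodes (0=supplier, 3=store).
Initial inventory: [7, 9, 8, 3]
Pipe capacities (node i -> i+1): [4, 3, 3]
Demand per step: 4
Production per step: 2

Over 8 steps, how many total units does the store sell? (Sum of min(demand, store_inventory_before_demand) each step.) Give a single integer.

Answer: 24

Derivation:
Step 1: sold=3 (running total=3) -> [5 10 8 3]
Step 2: sold=3 (running total=6) -> [3 11 8 3]
Step 3: sold=3 (running total=9) -> [2 11 8 3]
Step 4: sold=3 (running total=12) -> [2 10 8 3]
Step 5: sold=3 (running total=15) -> [2 9 8 3]
Step 6: sold=3 (running total=18) -> [2 8 8 3]
Step 7: sold=3 (running total=21) -> [2 7 8 3]
Step 8: sold=3 (running total=24) -> [2 6 8 3]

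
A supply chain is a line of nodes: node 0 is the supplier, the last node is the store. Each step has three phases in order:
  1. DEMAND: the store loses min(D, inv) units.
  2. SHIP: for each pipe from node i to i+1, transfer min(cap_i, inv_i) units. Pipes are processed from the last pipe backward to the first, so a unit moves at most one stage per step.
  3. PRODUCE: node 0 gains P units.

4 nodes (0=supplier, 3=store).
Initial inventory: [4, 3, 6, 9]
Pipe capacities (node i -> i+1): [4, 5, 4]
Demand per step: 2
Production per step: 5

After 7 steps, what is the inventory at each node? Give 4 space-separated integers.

Step 1: demand=2,sold=2 ship[2->3]=4 ship[1->2]=3 ship[0->1]=4 prod=5 -> inv=[5 4 5 11]
Step 2: demand=2,sold=2 ship[2->3]=4 ship[1->2]=4 ship[0->1]=4 prod=5 -> inv=[6 4 5 13]
Step 3: demand=2,sold=2 ship[2->3]=4 ship[1->2]=4 ship[0->1]=4 prod=5 -> inv=[7 4 5 15]
Step 4: demand=2,sold=2 ship[2->3]=4 ship[1->2]=4 ship[0->1]=4 prod=5 -> inv=[8 4 5 17]
Step 5: demand=2,sold=2 ship[2->3]=4 ship[1->2]=4 ship[0->1]=4 prod=5 -> inv=[9 4 5 19]
Step 6: demand=2,sold=2 ship[2->3]=4 ship[1->2]=4 ship[0->1]=4 prod=5 -> inv=[10 4 5 21]
Step 7: demand=2,sold=2 ship[2->3]=4 ship[1->2]=4 ship[0->1]=4 prod=5 -> inv=[11 4 5 23]

11 4 5 23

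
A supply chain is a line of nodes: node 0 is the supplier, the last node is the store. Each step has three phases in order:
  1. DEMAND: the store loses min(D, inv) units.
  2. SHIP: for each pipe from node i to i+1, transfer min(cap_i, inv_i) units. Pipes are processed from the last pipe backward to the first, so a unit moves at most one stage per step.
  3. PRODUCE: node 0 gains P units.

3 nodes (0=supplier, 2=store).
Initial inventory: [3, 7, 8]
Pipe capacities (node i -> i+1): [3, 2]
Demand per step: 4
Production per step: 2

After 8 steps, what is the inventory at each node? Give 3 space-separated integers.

Step 1: demand=4,sold=4 ship[1->2]=2 ship[0->1]=3 prod=2 -> inv=[2 8 6]
Step 2: demand=4,sold=4 ship[1->2]=2 ship[0->1]=2 prod=2 -> inv=[2 8 4]
Step 3: demand=4,sold=4 ship[1->2]=2 ship[0->1]=2 prod=2 -> inv=[2 8 2]
Step 4: demand=4,sold=2 ship[1->2]=2 ship[0->1]=2 prod=2 -> inv=[2 8 2]
Step 5: demand=4,sold=2 ship[1->2]=2 ship[0->1]=2 prod=2 -> inv=[2 8 2]
Step 6: demand=4,sold=2 ship[1->2]=2 ship[0->1]=2 prod=2 -> inv=[2 8 2]
Step 7: demand=4,sold=2 ship[1->2]=2 ship[0->1]=2 prod=2 -> inv=[2 8 2]
Step 8: demand=4,sold=2 ship[1->2]=2 ship[0->1]=2 prod=2 -> inv=[2 8 2]

2 8 2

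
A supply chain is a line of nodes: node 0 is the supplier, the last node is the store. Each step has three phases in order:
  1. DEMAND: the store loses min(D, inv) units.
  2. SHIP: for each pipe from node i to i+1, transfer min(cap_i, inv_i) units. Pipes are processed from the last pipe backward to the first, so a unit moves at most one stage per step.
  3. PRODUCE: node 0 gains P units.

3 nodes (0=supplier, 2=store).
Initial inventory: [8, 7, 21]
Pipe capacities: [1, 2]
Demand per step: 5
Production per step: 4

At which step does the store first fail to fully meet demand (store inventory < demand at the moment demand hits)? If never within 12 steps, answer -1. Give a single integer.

Step 1: demand=5,sold=5 ship[1->2]=2 ship[0->1]=1 prod=4 -> [11 6 18]
Step 2: demand=5,sold=5 ship[1->2]=2 ship[0->1]=1 prod=4 -> [14 5 15]
Step 3: demand=5,sold=5 ship[1->2]=2 ship[0->1]=1 prod=4 -> [17 4 12]
Step 4: demand=5,sold=5 ship[1->2]=2 ship[0->1]=1 prod=4 -> [20 3 9]
Step 5: demand=5,sold=5 ship[1->2]=2 ship[0->1]=1 prod=4 -> [23 2 6]
Step 6: demand=5,sold=5 ship[1->2]=2 ship[0->1]=1 prod=4 -> [26 1 3]
Step 7: demand=5,sold=3 ship[1->2]=1 ship[0->1]=1 prod=4 -> [29 1 1]
Step 8: demand=5,sold=1 ship[1->2]=1 ship[0->1]=1 prod=4 -> [32 1 1]
Step 9: demand=5,sold=1 ship[1->2]=1 ship[0->1]=1 prod=4 -> [35 1 1]
Step 10: demand=5,sold=1 ship[1->2]=1 ship[0->1]=1 prod=4 -> [38 1 1]
Step 11: demand=5,sold=1 ship[1->2]=1 ship[0->1]=1 prod=4 -> [41 1 1]
Step 12: demand=5,sold=1 ship[1->2]=1 ship[0->1]=1 prod=4 -> [44 1 1]
First stockout at step 7

7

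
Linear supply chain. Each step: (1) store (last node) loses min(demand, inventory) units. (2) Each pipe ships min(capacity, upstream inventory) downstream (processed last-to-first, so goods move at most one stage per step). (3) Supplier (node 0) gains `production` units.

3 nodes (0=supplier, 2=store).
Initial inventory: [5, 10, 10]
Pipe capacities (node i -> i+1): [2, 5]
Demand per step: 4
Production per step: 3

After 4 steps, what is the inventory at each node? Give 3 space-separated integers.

Step 1: demand=4,sold=4 ship[1->2]=5 ship[0->1]=2 prod=3 -> inv=[6 7 11]
Step 2: demand=4,sold=4 ship[1->2]=5 ship[0->1]=2 prod=3 -> inv=[7 4 12]
Step 3: demand=4,sold=4 ship[1->2]=4 ship[0->1]=2 prod=3 -> inv=[8 2 12]
Step 4: demand=4,sold=4 ship[1->2]=2 ship[0->1]=2 prod=3 -> inv=[9 2 10]

9 2 10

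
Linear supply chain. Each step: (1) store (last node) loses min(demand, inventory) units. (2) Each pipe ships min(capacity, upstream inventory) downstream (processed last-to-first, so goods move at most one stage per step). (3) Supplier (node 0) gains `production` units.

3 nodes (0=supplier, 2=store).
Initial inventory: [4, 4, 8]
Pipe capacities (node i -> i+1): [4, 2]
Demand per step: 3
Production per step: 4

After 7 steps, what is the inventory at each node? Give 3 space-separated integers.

Step 1: demand=3,sold=3 ship[1->2]=2 ship[0->1]=4 prod=4 -> inv=[4 6 7]
Step 2: demand=3,sold=3 ship[1->2]=2 ship[0->1]=4 prod=4 -> inv=[4 8 6]
Step 3: demand=3,sold=3 ship[1->2]=2 ship[0->1]=4 prod=4 -> inv=[4 10 5]
Step 4: demand=3,sold=3 ship[1->2]=2 ship[0->1]=4 prod=4 -> inv=[4 12 4]
Step 5: demand=3,sold=3 ship[1->2]=2 ship[0->1]=4 prod=4 -> inv=[4 14 3]
Step 6: demand=3,sold=3 ship[1->2]=2 ship[0->1]=4 prod=4 -> inv=[4 16 2]
Step 7: demand=3,sold=2 ship[1->2]=2 ship[0->1]=4 prod=4 -> inv=[4 18 2]

4 18 2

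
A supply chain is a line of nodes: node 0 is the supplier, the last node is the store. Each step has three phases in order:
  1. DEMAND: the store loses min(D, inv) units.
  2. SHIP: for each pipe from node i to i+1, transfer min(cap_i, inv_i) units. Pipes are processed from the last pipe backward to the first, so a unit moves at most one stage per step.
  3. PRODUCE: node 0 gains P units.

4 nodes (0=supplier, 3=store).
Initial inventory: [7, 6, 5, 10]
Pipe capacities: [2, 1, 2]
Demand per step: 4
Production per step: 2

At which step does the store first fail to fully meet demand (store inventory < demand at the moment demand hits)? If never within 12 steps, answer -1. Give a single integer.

Step 1: demand=4,sold=4 ship[2->3]=2 ship[1->2]=1 ship[0->1]=2 prod=2 -> [7 7 4 8]
Step 2: demand=4,sold=4 ship[2->3]=2 ship[1->2]=1 ship[0->1]=2 prod=2 -> [7 8 3 6]
Step 3: demand=4,sold=4 ship[2->3]=2 ship[1->2]=1 ship[0->1]=2 prod=2 -> [7 9 2 4]
Step 4: demand=4,sold=4 ship[2->3]=2 ship[1->2]=1 ship[0->1]=2 prod=2 -> [7 10 1 2]
Step 5: demand=4,sold=2 ship[2->3]=1 ship[1->2]=1 ship[0->1]=2 prod=2 -> [7 11 1 1]
Step 6: demand=4,sold=1 ship[2->3]=1 ship[1->2]=1 ship[0->1]=2 prod=2 -> [7 12 1 1]
Step 7: demand=4,sold=1 ship[2->3]=1 ship[1->2]=1 ship[0->1]=2 prod=2 -> [7 13 1 1]
Step 8: demand=4,sold=1 ship[2->3]=1 ship[1->2]=1 ship[0->1]=2 prod=2 -> [7 14 1 1]
Step 9: demand=4,sold=1 ship[2->3]=1 ship[1->2]=1 ship[0->1]=2 prod=2 -> [7 15 1 1]
Step 10: demand=4,sold=1 ship[2->3]=1 ship[1->2]=1 ship[0->1]=2 prod=2 -> [7 16 1 1]
Step 11: demand=4,sold=1 ship[2->3]=1 ship[1->2]=1 ship[0->1]=2 prod=2 -> [7 17 1 1]
Step 12: demand=4,sold=1 ship[2->3]=1 ship[1->2]=1 ship[0->1]=2 prod=2 -> [7 18 1 1]
First stockout at step 5

5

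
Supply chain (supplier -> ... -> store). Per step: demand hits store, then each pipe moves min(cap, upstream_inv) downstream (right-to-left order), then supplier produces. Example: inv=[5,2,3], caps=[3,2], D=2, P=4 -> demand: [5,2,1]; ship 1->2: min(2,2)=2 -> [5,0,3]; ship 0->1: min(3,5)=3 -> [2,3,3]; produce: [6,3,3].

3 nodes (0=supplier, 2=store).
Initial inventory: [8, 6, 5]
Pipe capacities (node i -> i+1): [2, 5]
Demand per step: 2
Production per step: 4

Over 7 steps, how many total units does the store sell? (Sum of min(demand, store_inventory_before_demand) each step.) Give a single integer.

Answer: 14

Derivation:
Step 1: sold=2 (running total=2) -> [10 3 8]
Step 2: sold=2 (running total=4) -> [12 2 9]
Step 3: sold=2 (running total=6) -> [14 2 9]
Step 4: sold=2 (running total=8) -> [16 2 9]
Step 5: sold=2 (running total=10) -> [18 2 9]
Step 6: sold=2 (running total=12) -> [20 2 9]
Step 7: sold=2 (running total=14) -> [22 2 9]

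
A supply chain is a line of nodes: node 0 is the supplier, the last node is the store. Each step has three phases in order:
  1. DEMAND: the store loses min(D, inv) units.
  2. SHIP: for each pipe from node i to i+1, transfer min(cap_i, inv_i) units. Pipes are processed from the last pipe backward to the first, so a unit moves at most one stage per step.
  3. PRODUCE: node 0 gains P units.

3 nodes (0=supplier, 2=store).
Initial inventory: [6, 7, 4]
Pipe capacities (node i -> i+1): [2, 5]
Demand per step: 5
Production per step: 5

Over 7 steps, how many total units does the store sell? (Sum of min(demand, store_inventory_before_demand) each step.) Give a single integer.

Step 1: sold=4 (running total=4) -> [9 4 5]
Step 2: sold=5 (running total=9) -> [12 2 4]
Step 3: sold=4 (running total=13) -> [15 2 2]
Step 4: sold=2 (running total=15) -> [18 2 2]
Step 5: sold=2 (running total=17) -> [21 2 2]
Step 6: sold=2 (running total=19) -> [24 2 2]
Step 7: sold=2 (running total=21) -> [27 2 2]

Answer: 21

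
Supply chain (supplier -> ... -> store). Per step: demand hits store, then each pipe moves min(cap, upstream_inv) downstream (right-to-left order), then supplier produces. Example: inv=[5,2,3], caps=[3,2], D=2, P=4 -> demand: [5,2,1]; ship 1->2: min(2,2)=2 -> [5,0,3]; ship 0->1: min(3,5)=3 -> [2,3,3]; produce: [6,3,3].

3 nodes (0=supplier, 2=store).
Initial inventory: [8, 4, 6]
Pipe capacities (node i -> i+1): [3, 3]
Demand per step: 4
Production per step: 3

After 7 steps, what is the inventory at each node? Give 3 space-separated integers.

Step 1: demand=4,sold=4 ship[1->2]=3 ship[0->1]=3 prod=3 -> inv=[8 4 5]
Step 2: demand=4,sold=4 ship[1->2]=3 ship[0->1]=3 prod=3 -> inv=[8 4 4]
Step 3: demand=4,sold=4 ship[1->2]=3 ship[0->1]=3 prod=3 -> inv=[8 4 3]
Step 4: demand=4,sold=3 ship[1->2]=3 ship[0->1]=3 prod=3 -> inv=[8 4 3]
Step 5: demand=4,sold=3 ship[1->2]=3 ship[0->1]=3 prod=3 -> inv=[8 4 3]
Step 6: demand=4,sold=3 ship[1->2]=3 ship[0->1]=3 prod=3 -> inv=[8 4 3]
Step 7: demand=4,sold=3 ship[1->2]=3 ship[0->1]=3 prod=3 -> inv=[8 4 3]

8 4 3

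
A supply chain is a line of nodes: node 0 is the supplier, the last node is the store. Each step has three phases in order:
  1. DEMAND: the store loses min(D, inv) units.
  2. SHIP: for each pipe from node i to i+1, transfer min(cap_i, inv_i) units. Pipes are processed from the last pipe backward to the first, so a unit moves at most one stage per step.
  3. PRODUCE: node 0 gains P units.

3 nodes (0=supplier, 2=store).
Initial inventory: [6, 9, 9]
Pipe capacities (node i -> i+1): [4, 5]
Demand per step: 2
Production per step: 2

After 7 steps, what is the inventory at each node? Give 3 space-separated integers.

Step 1: demand=2,sold=2 ship[1->2]=5 ship[0->1]=4 prod=2 -> inv=[4 8 12]
Step 2: demand=2,sold=2 ship[1->2]=5 ship[0->1]=4 prod=2 -> inv=[2 7 15]
Step 3: demand=2,sold=2 ship[1->2]=5 ship[0->1]=2 prod=2 -> inv=[2 4 18]
Step 4: demand=2,sold=2 ship[1->2]=4 ship[0->1]=2 prod=2 -> inv=[2 2 20]
Step 5: demand=2,sold=2 ship[1->2]=2 ship[0->1]=2 prod=2 -> inv=[2 2 20]
Step 6: demand=2,sold=2 ship[1->2]=2 ship[0->1]=2 prod=2 -> inv=[2 2 20]
Step 7: demand=2,sold=2 ship[1->2]=2 ship[0->1]=2 prod=2 -> inv=[2 2 20]

2 2 20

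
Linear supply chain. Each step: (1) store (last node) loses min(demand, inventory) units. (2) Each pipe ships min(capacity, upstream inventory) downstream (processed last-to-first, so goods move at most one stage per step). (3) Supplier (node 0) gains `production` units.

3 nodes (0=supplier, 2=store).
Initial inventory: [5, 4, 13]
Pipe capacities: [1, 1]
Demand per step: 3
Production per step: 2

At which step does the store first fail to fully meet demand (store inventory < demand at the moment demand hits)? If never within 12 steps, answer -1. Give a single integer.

Step 1: demand=3,sold=3 ship[1->2]=1 ship[0->1]=1 prod=2 -> [6 4 11]
Step 2: demand=3,sold=3 ship[1->2]=1 ship[0->1]=1 prod=2 -> [7 4 9]
Step 3: demand=3,sold=3 ship[1->2]=1 ship[0->1]=1 prod=2 -> [8 4 7]
Step 4: demand=3,sold=3 ship[1->2]=1 ship[0->1]=1 prod=2 -> [9 4 5]
Step 5: demand=3,sold=3 ship[1->2]=1 ship[0->1]=1 prod=2 -> [10 4 3]
Step 6: demand=3,sold=3 ship[1->2]=1 ship[0->1]=1 prod=2 -> [11 4 1]
Step 7: demand=3,sold=1 ship[1->2]=1 ship[0->1]=1 prod=2 -> [12 4 1]
Step 8: demand=3,sold=1 ship[1->2]=1 ship[0->1]=1 prod=2 -> [13 4 1]
Step 9: demand=3,sold=1 ship[1->2]=1 ship[0->1]=1 prod=2 -> [14 4 1]
Step 10: demand=3,sold=1 ship[1->2]=1 ship[0->1]=1 prod=2 -> [15 4 1]
Step 11: demand=3,sold=1 ship[1->2]=1 ship[0->1]=1 prod=2 -> [16 4 1]
Step 12: demand=3,sold=1 ship[1->2]=1 ship[0->1]=1 prod=2 -> [17 4 1]
First stockout at step 7

7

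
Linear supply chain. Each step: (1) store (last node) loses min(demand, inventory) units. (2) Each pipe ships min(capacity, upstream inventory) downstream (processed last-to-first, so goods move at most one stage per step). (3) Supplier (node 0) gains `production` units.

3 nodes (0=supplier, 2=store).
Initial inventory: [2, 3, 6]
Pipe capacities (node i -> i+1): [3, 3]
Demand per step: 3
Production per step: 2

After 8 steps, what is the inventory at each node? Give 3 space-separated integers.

Step 1: demand=3,sold=3 ship[1->2]=3 ship[0->1]=2 prod=2 -> inv=[2 2 6]
Step 2: demand=3,sold=3 ship[1->2]=2 ship[0->1]=2 prod=2 -> inv=[2 2 5]
Step 3: demand=3,sold=3 ship[1->2]=2 ship[0->1]=2 prod=2 -> inv=[2 2 4]
Step 4: demand=3,sold=3 ship[1->2]=2 ship[0->1]=2 prod=2 -> inv=[2 2 3]
Step 5: demand=3,sold=3 ship[1->2]=2 ship[0->1]=2 prod=2 -> inv=[2 2 2]
Step 6: demand=3,sold=2 ship[1->2]=2 ship[0->1]=2 prod=2 -> inv=[2 2 2]
Step 7: demand=3,sold=2 ship[1->2]=2 ship[0->1]=2 prod=2 -> inv=[2 2 2]
Step 8: demand=3,sold=2 ship[1->2]=2 ship[0->1]=2 prod=2 -> inv=[2 2 2]

2 2 2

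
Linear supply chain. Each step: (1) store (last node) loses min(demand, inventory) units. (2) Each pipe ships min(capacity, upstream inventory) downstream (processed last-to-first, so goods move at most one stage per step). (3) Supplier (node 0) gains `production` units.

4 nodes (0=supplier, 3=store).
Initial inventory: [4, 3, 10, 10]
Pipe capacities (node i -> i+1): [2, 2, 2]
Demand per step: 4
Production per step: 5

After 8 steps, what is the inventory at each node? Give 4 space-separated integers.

Step 1: demand=4,sold=4 ship[2->3]=2 ship[1->2]=2 ship[0->1]=2 prod=5 -> inv=[7 3 10 8]
Step 2: demand=4,sold=4 ship[2->3]=2 ship[1->2]=2 ship[0->1]=2 prod=5 -> inv=[10 3 10 6]
Step 3: demand=4,sold=4 ship[2->3]=2 ship[1->2]=2 ship[0->1]=2 prod=5 -> inv=[13 3 10 4]
Step 4: demand=4,sold=4 ship[2->3]=2 ship[1->2]=2 ship[0->1]=2 prod=5 -> inv=[16 3 10 2]
Step 5: demand=4,sold=2 ship[2->3]=2 ship[1->2]=2 ship[0->1]=2 prod=5 -> inv=[19 3 10 2]
Step 6: demand=4,sold=2 ship[2->3]=2 ship[1->2]=2 ship[0->1]=2 prod=5 -> inv=[22 3 10 2]
Step 7: demand=4,sold=2 ship[2->3]=2 ship[1->2]=2 ship[0->1]=2 prod=5 -> inv=[25 3 10 2]
Step 8: demand=4,sold=2 ship[2->3]=2 ship[1->2]=2 ship[0->1]=2 prod=5 -> inv=[28 3 10 2]

28 3 10 2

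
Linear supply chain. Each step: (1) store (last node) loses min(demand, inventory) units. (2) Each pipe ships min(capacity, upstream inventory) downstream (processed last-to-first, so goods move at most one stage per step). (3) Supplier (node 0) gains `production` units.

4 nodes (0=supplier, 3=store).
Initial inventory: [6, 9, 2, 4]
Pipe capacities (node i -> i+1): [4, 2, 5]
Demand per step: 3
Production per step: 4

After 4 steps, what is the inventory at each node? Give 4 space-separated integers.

Step 1: demand=3,sold=3 ship[2->3]=2 ship[1->2]=2 ship[0->1]=4 prod=4 -> inv=[6 11 2 3]
Step 2: demand=3,sold=3 ship[2->3]=2 ship[1->2]=2 ship[0->1]=4 prod=4 -> inv=[6 13 2 2]
Step 3: demand=3,sold=2 ship[2->3]=2 ship[1->2]=2 ship[0->1]=4 prod=4 -> inv=[6 15 2 2]
Step 4: demand=3,sold=2 ship[2->3]=2 ship[1->2]=2 ship[0->1]=4 prod=4 -> inv=[6 17 2 2]

6 17 2 2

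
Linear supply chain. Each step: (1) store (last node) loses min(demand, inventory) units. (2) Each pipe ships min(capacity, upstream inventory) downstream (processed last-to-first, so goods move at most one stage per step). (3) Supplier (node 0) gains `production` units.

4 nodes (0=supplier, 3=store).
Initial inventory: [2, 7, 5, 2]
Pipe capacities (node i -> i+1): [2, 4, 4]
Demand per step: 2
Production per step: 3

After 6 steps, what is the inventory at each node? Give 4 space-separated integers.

Step 1: demand=2,sold=2 ship[2->3]=4 ship[1->2]=4 ship[0->1]=2 prod=3 -> inv=[3 5 5 4]
Step 2: demand=2,sold=2 ship[2->3]=4 ship[1->2]=4 ship[0->1]=2 prod=3 -> inv=[4 3 5 6]
Step 3: demand=2,sold=2 ship[2->3]=4 ship[1->2]=3 ship[0->1]=2 prod=3 -> inv=[5 2 4 8]
Step 4: demand=2,sold=2 ship[2->3]=4 ship[1->2]=2 ship[0->1]=2 prod=3 -> inv=[6 2 2 10]
Step 5: demand=2,sold=2 ship[2->3]=2 ship[1->2]=2 ship[0->1]=2 prod=3 -> inv=[7 2 2 10]
Step 6: demand=2,sold=2 ship[2->3]=2 ship[1->2]=2 ship[0->1]=2 prod=3 -> inv=[8 2 2 10]

8 2 2 10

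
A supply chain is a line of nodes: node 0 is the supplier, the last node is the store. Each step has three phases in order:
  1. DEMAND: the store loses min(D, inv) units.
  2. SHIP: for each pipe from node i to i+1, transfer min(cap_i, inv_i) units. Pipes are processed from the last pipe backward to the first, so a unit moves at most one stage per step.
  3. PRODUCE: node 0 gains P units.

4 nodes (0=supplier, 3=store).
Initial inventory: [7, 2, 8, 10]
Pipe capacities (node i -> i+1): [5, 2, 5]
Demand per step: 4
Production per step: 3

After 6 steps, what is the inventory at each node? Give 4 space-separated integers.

Step 1: demand=4,sold=4 ship[2->3]=5 ship[1->2]=2 ship[0->1]=5 prod=3 -> inv=[5 5 5 11]
Step 2: demand=4,sold=4 ship[2->3]=5 ship[1->2]=2 ship[0->1]=5 prod=3 -> inv=[3 8 2 12]
Step 3: demand=4,sold=4 ship[2->3]=2 ship[1->2]=2 ship[0->1]=3 prod=3 -> inv=[3 9 2 10]
Step 4: demand=4,sold=4 ship[2->3]=2 ship[1->2]=2 ship[0->1]=3 prod=3 -> inv=[3 10 2 8]
Step 5: demand=4,sold=4 ship[2->3]=2 ship[1->2]=2 ship[0->1]=3 prod=3 -> inv=[3 11 2 6]
Step 6: demand=4,sold=4 ship[2->3]=2 ship[1->2]=2 ship[0->1]=3 prod=3 -> inv=[3 12 2 4]

3 12 2 4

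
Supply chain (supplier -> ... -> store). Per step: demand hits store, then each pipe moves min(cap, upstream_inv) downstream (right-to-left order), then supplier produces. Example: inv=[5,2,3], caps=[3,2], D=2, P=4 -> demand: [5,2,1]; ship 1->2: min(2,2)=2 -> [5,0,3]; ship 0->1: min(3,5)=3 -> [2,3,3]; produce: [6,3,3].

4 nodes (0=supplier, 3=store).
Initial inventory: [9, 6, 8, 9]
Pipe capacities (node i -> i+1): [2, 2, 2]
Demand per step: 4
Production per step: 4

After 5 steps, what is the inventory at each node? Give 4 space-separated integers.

Step 1: demand=4,sold=4 ship[2->3]=2 ship[1->2]=2 ship[0->1]=2 prod=4 -> inv=[11 6 8 7]
Step 2: demand=4,sold=4 ship[2->3]=2 ship[1->2]=2 ship[0->1]=2 prod=4 -> inv=[13 6 8 5]
Step 3: demand=4,sold=4 ship[2->3]=2 ship[1->2]=2 ship[0->1]=2 prod=4 -> inv=[15 6 8 3]
Step 4: demand=4,sold=3 ship[2->3]=2 ship[1->2]=2 ship[0->1]=2 prod=4 -> inv=[17 6 8 2]
Step 5: demand=4,sold=2 ship[2->3]=2 ship[1->2]=2 ship[0->1]=2 prod=4 -> inv=[19 6 8 2]

19 6 8 2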